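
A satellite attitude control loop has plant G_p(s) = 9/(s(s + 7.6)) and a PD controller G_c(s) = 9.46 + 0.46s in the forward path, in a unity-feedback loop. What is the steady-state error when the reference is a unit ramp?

The loop has one pole at the origin (type 1). Velocity error constant K_v = lim_{s→0} s·G_c(s)G_p(s) = 9.46·9/7.6 = 11.2.
Steady-state error to a unit ramp: e_ss = 1/K_v = 0.0893.

0.0893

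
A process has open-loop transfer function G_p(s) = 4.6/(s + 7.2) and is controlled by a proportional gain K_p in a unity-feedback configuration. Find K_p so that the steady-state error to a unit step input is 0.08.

The loop is type 0, so e_ss(step) = 1/(1 + K_pos) with K_pos = K_p·G_p(0).
G_p(0) = 0.6389. Require 1/(1 + K_p·0.6389) = 0.08, so 1 + 0.6389·K_p = 12.5.
K_p = (12.5 − 1)/0.6389 = 18.

K_p = 18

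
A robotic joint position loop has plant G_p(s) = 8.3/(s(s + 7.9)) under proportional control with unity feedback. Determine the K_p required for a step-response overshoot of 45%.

K_p = 31

From %OS = 100·exp(−πζ/√(1−ζ²)) = 45%, ζ = −ln(0.45)/√(π²+ln²(0.45)) = 0.2463.
Characteristic equation s² + 7.9s + 8.3K_p = 0 gives ζ = 7.9/(2√(8.3K_p)).
Setting ζ = 0.2463: √(8.3K_p) = 7.9/(2·0.2463) = 16.03, so K_p = 257.1/8.3 = 31.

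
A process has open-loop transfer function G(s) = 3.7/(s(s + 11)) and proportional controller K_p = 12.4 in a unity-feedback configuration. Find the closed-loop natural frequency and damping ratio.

1 + K_p·G(s) = 0 gives s² + 11s + 45.88 = 0.
Matching s² + 2ζω_n s + ω_n²: ω_n = √45.88 = 6.773 rad/s and 2ζω_n = 11, so ζ = 11/(2·6.773) = 0.812.

ω_n = 6.77 rad/s, ζ = 0.812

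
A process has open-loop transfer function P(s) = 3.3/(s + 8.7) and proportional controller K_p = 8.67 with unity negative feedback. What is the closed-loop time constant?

τ = 0.0268 s

Closed-loop transfer function: T(s) = K_p·P(s)/(1 + K_p·P(s)) = 28.61/(s + 8.7 + 28.61) = 28.61/(s + 37.31).
Time constant τ = 1/37.31 = 0.0268 s.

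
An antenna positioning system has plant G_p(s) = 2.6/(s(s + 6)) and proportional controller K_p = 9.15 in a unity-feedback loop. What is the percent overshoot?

The closed-loop denominator s² + 6s + 23.79 gives ω_n = √23.79 = 4.877 and ζ = 6/(2ω_n) = 0.6151.
%OS = 100·exp(−πζ/√(1−ζ²)) = 100·exp(−π·0.6151/√0.6217) = 8.62%.

8.62%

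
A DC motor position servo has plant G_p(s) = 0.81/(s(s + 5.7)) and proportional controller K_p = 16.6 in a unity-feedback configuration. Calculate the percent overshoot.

From 1 + K_pG_p(s) = 0: s² + 5.7s + 13.45 = 0 ⇒ ω_n = 3.667, ζ = 0.7772.
%OS = 100·exp(−πζ/√(1−ζ²)) = 100·exp(−π·0.7772/√0.3959) = 2.06%.

2.06%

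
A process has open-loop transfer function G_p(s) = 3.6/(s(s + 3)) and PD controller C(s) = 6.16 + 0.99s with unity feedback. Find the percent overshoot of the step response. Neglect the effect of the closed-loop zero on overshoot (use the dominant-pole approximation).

Forward path: (6.16 + 0.99s)·3.6/(s(s+3)). The closed-loop characteristic equation is s² + (3 + 3.6·0.99)s + 3.6·6.16 = 0.
That is s² + 6.564s + 22.18 = 0, so ω_n = 4.709 rad/s and ζ = 6.564/(2·4.709) = 0.6969.
%OS = 100·exp(−πζ/√(1−ζ²)) = 4.72%.

4.72%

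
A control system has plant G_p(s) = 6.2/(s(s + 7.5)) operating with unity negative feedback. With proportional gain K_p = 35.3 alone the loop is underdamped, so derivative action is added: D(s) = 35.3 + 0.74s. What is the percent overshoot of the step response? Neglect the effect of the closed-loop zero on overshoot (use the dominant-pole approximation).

24.5%

Forward path: (35.3 + 0.74s)·6.2/(s(s+7.5)). The closed-loop characteristic equation is s² + (7.5 + 6.2·0.74)s + 6.2·35.3 = 0.
That is s² + 12.09s + 218.9 = 0, so ω_n = 14.79 rad/s and ζ = 12.09/(2·14.79) = 0.4085.
%OS = 100·exp(−πζ/√(1−ζ²)) = 24.5%.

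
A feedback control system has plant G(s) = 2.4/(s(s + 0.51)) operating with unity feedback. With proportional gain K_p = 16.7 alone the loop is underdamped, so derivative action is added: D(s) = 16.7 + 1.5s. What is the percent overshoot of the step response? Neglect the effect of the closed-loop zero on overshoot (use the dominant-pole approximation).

34%

Forward path: (16.7 + 1.5s)·2.4/(s(s+0.51)). The closed-loop characteristic equation is s² + (0.51 + 2.4·1.5)s + 2.4·16.7 = 0.
That is s² + 4.11s + 40.08 = 0, so ω_n = 6.331 rad/s and ζ = 4.11/(2·6.331) = 0.3246.
%OS = 100·exp(−πζ/√(1−ζ²)) = 34%.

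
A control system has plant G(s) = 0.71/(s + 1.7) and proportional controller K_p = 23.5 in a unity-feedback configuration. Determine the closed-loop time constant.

τ = 0.0544 s

Closed-loop transfer function: T(s) = K_p·G(s)/(1 + K_p·G(s)) = 16.68/(s + 1.7 + 16.68) = 16.68/(s + 18.38).
Time constant τ = 1/18.38 = 0.0544 s.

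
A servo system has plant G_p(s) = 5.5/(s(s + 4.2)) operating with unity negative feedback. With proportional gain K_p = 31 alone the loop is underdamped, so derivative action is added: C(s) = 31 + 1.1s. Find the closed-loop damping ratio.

ζ = 0.392

Forward path: (31 + 1.1s)·5.5/(s(s+4.2)). The closed-loop characteristic equation is s² + (4.2 + 5.5·1.1)s + 5.5·31 = 0.
That is s² + 10.25s + 170.5 = 0, so ω_n = 13.06 rad/s and ζ = 10.25/(2·13.06) = 0.3925.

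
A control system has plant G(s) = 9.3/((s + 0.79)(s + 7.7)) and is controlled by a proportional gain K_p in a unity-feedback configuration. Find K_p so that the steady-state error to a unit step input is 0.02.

Steady-state error for a unit step on this type-0 loop is 1/(1 + K_p·G(0)).
G(0) = 1.529. Require 1/(1 + K_p·1.529) = 0.02, so 1 + 1.529·K_p = 50.
K_p = (50 − 1)/1.529 = 32.1.

K_p = 32.1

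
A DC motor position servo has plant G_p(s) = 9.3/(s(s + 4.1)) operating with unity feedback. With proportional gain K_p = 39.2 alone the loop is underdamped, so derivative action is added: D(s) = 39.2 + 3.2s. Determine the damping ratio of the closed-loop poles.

ζ = 0.887

Forward path: (39.2 + 3.2s)·9.3/(s(s+4.1)). The closed-loop characteristic equation is s² + (4.1 + 9.3·3.2)s + 9.3·39.2 = 0.
That is s² + 33.86s + 364.6 = 0, so ω_n = 19.09 rad/s and ζ = 33.86/(2·19.09) = 0.8867.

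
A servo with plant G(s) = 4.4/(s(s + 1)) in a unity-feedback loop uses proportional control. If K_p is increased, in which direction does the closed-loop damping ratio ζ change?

ζ = 1/(2√(4.4K_p)); increasing K_p raises the denominator, so ζ falls.

decrease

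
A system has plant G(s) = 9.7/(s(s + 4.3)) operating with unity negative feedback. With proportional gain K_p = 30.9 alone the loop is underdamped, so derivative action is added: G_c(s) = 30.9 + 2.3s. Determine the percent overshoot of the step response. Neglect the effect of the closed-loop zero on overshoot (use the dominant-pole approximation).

2.3%

Forward path: (30.9 + 2.3s)·9.7/(s(s+4.3)). The closed-loop characteristic equation is s² + (4.3 + 9.7·2.3)s + 9.7·30.9 = 0.
That is s² + 26.61s + 299.7 = 0, so ω_n = 17.31 rad/s and ζ = 26.61/(2·17.31) = 0.7685.
%OS = 100·exp(−πζ/√(1−ζ²)) = 2.3%.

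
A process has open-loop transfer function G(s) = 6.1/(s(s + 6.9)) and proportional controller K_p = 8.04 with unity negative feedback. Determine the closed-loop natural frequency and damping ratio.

ω_n = 7 rad/s, ζ = 0.493

1 + K_p·G(s) = 0 gives s² + 6.9s + 49.04 = 0.
So ω_n² = 49.04 ⇒ ω_n = 7.003 rad/s, and ζ = 6.9/(2ω_n) = 0.493.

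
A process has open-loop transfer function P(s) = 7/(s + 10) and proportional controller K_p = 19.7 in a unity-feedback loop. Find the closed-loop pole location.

Closed-loop transfer function: T(s) = K_p·P(s)/(1 + K_p·P(s)) = 137.9/(s + 10 + 137.9) = 137.9/(s + 147.9).
The closed-loop pole is at s = −147.9.

s = -147.9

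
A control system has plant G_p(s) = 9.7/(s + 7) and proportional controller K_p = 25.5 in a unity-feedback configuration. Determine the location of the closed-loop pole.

Closed-loop transfer function: T(s) = K_p·G_p(s)/(1 + K_p·G_p(s)) = 247.3/(s + 7 + 247.3) = 247.3/(s + 254.3).
The closed-loop pole is at s = −254.3.

s = -254.3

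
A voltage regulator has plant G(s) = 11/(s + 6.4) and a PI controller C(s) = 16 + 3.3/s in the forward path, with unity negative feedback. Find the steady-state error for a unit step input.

0

The open loop C(s)G(s) has a pole at the origin (type 1), so the static position error constant is infinite and e_ss = 1/(1+∞) = 0.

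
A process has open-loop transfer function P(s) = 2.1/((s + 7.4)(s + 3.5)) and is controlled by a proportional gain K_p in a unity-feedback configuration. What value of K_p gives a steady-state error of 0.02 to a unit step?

K_p = 604

Steady-state error for a unit step on this type-0 loop is 1/(1 + K_p·P(0)).
P(0) = 0.08108. Require 1/(1 + K_p·0.08108) = 0.02, so 1 + 0.08108·K_p = 50.
K_p = (50 − 1)/0.08108 = 604.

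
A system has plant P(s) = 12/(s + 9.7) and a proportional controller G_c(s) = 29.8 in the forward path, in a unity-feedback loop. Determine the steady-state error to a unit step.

0.0264

The loop is type 0. Static position error constant K_pos = G_c(0)·P(0) = 29.8·1.237 = 36.87.
Steady-state error to a unit step: e_ss = 1/(1+K_pos) = 1/37.87 = 0.0264.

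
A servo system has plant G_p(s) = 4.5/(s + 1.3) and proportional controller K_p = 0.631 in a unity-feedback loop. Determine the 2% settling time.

T_s ≈ 0.966 s

Closed-loop transfer function: T(s) = K_p·G_p(s)/(1 + K_p·G_p(s)) = 2.84/(s + 1.3 + 2.84) = 2.84/(s + 4.139).
Time constant τ = 1/4.139 = 0.2416 s, so the 2% settling time is about 4τ = 0.966 s.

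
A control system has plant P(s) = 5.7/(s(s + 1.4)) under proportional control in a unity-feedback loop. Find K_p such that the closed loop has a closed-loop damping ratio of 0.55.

K_p = 0.284

Closed-loop characteristic equation: s² + 1.4s + K_p·5.7 = 0.
So ω_n = √(5.7K_p) and 2ζω_n = 1.4, giving ζ = 1.4/(2√(5.7K_p)).
Setting ζ = 0.55: √(5.7K_p) = 1.4/(2·0.55) = 1.273, so K_p = 1.62/5.7 = 0.284.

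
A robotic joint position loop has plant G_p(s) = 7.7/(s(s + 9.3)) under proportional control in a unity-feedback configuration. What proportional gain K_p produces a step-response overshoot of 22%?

K_p = 14.9

From %OS = 100·exp(−πζ/√(1−ζ²)) = 22%, ζ = −ln(0.22)/√(π²+ln²(0.22)) = 0.4342.
Characteristic equation s² + 9.3s + 7.7K_p = 0 gives ζ = 9.3/(2√(7.7K_p)).
Setting ζ = 0.4342: √(7.7K_p) = 9.3/(2·0.4342) = 10.71, so K_p = 114.7/7.7 = 14.9.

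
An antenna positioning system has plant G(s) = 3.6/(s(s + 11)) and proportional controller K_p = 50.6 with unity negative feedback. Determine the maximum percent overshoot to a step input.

From 1 + K_pG(s) = 0: s² + 11s + 182.2 = 0 ⇒ ω_n = 13.5, ζ = 0.4075.
%OS = 100·exp(−πζ/√(1−ζ²)) = 100·exp(−π·0.4075/√0.8339) = 24.6%.

24.6%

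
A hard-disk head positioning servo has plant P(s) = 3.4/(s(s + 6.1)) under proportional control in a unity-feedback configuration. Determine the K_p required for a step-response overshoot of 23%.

K_p = 15.2

From %OS = 100·exp(−πζ/√(1−ζ²)) = 23%, ζ = −ln(0.23)/√(π²+ln²(0.23)) = 0.4237.
Characteristic equation s² + 6.1s + 3.4K_p = 0 gives ζ = 6.1/(2√(3.4K_p)).
Setting ζ = 0.4237: √(3.4K_p) = 6.1/(2·0.4237) = 7.198, so K_p = 51.81/3.4 = 15.2.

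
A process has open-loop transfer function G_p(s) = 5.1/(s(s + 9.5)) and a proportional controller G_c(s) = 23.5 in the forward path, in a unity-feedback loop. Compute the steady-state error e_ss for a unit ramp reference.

0.0793

The loop has one pole at the origin (type 1). Velocity error constant K_v = lim_{s→0} s·G_c(s)G_p(s) = 23.5·5.1/9.5 = 12.62.
Steady-state error to a unit ramp: e_ss = 1/K_v = 0.0793.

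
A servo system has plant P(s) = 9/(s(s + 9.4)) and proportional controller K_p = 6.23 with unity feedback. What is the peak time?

Closed-loop characteristic equation: s² + 9.4s + 56.07 = 0, so ω_n = 7.488 rad/s and ζ = 9.4/(2·7.488) = 0.6277.
Damped frequency ω_d = ω_n√(1−ζ²) = 5.829 rad/s, so peak time T_p = π/ω_d = 0.539 s.

T_p = 0.539 s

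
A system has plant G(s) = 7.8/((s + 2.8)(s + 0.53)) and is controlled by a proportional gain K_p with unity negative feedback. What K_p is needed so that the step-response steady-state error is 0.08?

K_p = 2.19

Steady-state error for a unit step on this type-0 loop is 1/(1 + K_p·G(0)).
G(0) = 5.256. Require 1/(1 + K_p·5.256) = 0.08, so 1 + 5.256·K_p = 12.5.
K_p = (12.5 − 1)/5.256 = 2.19.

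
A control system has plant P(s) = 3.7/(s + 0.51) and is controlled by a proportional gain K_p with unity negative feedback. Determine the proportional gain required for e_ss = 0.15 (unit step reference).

Steady-state error for a unit step on this type-0 loop is 1/(1 + K_p·P(0)).
P(0) = 7.255. Require 1/(1 + K_p·7.255) = 0.15, so 1 + 7.255·K_p = 6.667.
K_p = (6.667 − 1)/7.255 = 0.781.

K_p = 0.781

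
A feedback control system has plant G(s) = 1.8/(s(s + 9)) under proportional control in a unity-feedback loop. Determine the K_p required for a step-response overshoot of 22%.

K_p = 59.7

From %OS = 100·exp(−πζ/√(1−ζ²)) = 22%, ζ = −ln(0.22)/√(π²+ln²(0.22)) = 0.4342.
Characteristic equation s² + 9s + 1.8K_p = 0 gives ζ = 9/(2√(1.8K_p)).
Setting ζ = 0.4342: √(1.8K_p) = 9/(2·0.4342) = 10.36, so K_p = 107.4/1.8 = 59.7.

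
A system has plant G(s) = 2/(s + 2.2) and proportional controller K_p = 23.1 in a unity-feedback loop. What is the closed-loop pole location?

s = -48.4

Closed-loop transfer function: T(s) = K_p·G(s)/(1 + K_p·G(s)) = 46.2/(s + 2.2 + 46.2) = 46.2/(s + 48.4).
The closed-loop pole is at s = −48.4.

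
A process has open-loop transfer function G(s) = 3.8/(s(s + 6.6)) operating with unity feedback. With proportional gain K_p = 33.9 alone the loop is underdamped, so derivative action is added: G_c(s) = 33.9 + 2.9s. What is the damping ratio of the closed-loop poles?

Forward path: (33.9 + 2.9s)·3.8/(s(s+6.6)). The closed-loop characteristic equation is s² + (6.6 + 3.8·2.9)s + 3.8·33.9 = 0.
That is s² + 17.62s + 128.8 = 0, so ω_n = 11.35 rad/s and ζ = 17.62/(2·11.35) = 0.7762.

ζ = 0.776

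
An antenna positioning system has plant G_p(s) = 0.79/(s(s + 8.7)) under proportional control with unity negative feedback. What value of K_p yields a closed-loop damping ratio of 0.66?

Closed-loop characteristic equation: s² + 8.7s + K_p·0.79 = 0.
So ω_n = √(0.79K_p) and 2ζω_n = 8.7, giving ζ = 8.7/(2√(0.79K_p)).
Setting ζ = 0.66: √(0.79K_p) = 8.7/(2·0.66) = 6.591, so K_p = 43.44/0.79 = 55.

K_p = 55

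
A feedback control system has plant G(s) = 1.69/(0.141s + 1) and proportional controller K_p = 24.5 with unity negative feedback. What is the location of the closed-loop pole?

s = -300.7

Closed loop: T(s) = K_p·G/(1+K_p·G) = 41.41/(0.141s + 1 + 41.41), with pole at s = −(1 + 41.41)/0.141 = −300.7.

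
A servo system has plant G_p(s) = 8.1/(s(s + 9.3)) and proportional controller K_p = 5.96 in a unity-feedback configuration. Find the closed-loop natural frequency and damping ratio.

ω_n = 6.95 rad/s, ζ = 0.669

1 + K_p·G_p(s) = 0 gives s² + 9.3s + 48.28 = 0.
Matching s² + 2ζω_n s + ω_n²: ω_n = √48.28 = 6.948 rad/s and 2ζω_n = 9.3, so ζ = 9.3/(2·6.948) = 0.669.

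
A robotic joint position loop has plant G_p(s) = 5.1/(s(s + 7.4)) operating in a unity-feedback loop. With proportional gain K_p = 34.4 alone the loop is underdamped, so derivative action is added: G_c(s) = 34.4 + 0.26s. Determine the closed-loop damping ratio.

ζ = 0.329

Forward path: (34.4 + 0.26s)·5.1/(s(s+7.4)). The closed-loop characteristic equation is s² + (7.4 + 5.1·0.26)s + 5.1·34.4 = 0.
That is s² + 8.726s + 175.4 = 0, so ω_n = 13.25 rad/s and ζ = 8.726/(2·13.25) = 0.3294.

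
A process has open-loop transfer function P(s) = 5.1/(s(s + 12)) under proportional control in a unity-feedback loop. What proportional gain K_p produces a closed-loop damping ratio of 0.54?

Closed-loop characteristic equation: s² + 12s + K_p·5.1 = 0.
So ω_n = √(5.1K_p) and 2ζω_n = 12, giving ζ = 12/(2√(5.1K_p)).
Setting ζ = 0.54: √(5.1K_p) = 12/(2·0.54) = 11.11, so K_p = 123.5/5.1 = 24.2.

K_p = 24.2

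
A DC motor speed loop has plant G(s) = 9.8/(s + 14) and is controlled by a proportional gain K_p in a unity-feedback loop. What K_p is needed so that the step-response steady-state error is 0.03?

For a type-0 loop with proportional control, e_ss = 1/(1 + K_p·G(0)).
G(0) = 0.7. Require 1/(1 + K_p·0.7) = 0.03, so 1 + 0.7·K_p = 33.33.
K_p = (33.33 − 1)/0.7 = 46.2.

K_p = 46.2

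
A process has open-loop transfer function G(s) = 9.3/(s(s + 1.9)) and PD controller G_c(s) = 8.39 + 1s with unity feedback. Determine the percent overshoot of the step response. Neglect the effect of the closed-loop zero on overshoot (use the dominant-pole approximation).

Forward path: (8.39 + 1s)·9.3/(s(s+1.9)). The closed-loop characteristic equation is s² + (1.9 + 9.3·1)s + 9.3·8.39 = 0.
That is s² + 11.2s + 78.03 = 0, so ω_n = 8.833 rad/s and ζ = 11.2/(2·8.833) = 0.634.
%OS = 100·exp(−πζ/√(1−ζ²)) = 7.61%.

7.61%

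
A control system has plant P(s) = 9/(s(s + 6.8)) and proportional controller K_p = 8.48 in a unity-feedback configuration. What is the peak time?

T_p = 0.39 s

Closed-loop characteristic equation: s² + 6.8s + 76.32 = 0, so ω_n = 8.736 rad/s and ζ = 6.8/(2·8.736) = 0.3892.
Damped frequency ω_d = ω_n√(1−ζ²) = 8.047 rad/s, so peak time T_p = π/ω_d = 0.39 s.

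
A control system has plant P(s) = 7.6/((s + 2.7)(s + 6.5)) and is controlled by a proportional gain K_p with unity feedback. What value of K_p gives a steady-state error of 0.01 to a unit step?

The loop is type 0, so e_ss(step) = 1/(1 + K_pos) with K_pos = K_p·P(0).
P(0) = 0.433. Require 1/(1 + K_p·0.433) = 0.01, so 1 + 0.433·K_p = 100.
K_p = (100 − 1)/0.433 = 229.

K_p = 229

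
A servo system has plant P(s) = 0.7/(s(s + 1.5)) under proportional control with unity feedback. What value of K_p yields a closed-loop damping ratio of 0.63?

K_p = 2.02

Closed-loop characteristic equation: s² + 1.5s + K_p·0.7 = 0.
So ω_n = √(0.7K_p) and 2ζω_n = 1.5, giving ζ = 1.5/(2√(0.7K_p)).
Setting ζ = 0.63: √(0.7K_p) = 1.5/(2·0.63) = 1.19, so K_p = 1.417/0.7 = 2.02.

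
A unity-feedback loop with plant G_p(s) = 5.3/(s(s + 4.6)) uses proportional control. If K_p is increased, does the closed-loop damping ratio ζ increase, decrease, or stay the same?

decrease

ζ = 4.6/(2√(5.3K_p)); increasing K_p raises the denominator, so ζ falls.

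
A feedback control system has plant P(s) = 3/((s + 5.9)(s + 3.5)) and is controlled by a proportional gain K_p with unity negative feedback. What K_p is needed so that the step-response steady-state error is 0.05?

K_p = 131

The loop is type 0, so e_ss(step) = 1/(1 + K_pos) with K_pos = K_p·P(0).
P(0) = 0.1453. Require 1/(1 + K_p·0.1453) = 0.05, so 1 + 0.1453·K_p = 20.
K_p = (20 − 1)/0.1453 = 131.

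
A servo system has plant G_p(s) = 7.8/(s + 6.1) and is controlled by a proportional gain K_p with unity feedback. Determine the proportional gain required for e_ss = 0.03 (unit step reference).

K_p = 25.3

The loop is type 0, so e_ss(step) = 1/(1 + K_pos) with K_pos = K_p·G_p(0).
G_p(0) = 1.279. Require 1/(1 + K_p·1.279) = 0.03, so 1 + 1.279·K_p = 33.33.
K_p = (33.33 − 1)/1.279 = 25.3.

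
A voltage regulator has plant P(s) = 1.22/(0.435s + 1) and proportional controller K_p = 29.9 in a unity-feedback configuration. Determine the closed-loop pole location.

Closed loop: T(s) = K_p·P/(1+K_p·P) = 36.48/(0.435s + 1 + 36.48), with pole at s = −(1 + 36.48)/0.435 = −86.16.

s = -86.16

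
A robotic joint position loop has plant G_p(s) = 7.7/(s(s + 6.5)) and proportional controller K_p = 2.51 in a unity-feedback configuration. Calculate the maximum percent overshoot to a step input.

The closed-loop denominator s² + 6.5s + 19.33 gives ω_n = √19.33 = 4.396 and ζ = 6.5/(2ω_n) = 0.7393.
%OS = 100·exp(−πζ/√(1−ζ²)) = 100·exp(−π·0.7393/√0.4535) = 3.18%.

3.18%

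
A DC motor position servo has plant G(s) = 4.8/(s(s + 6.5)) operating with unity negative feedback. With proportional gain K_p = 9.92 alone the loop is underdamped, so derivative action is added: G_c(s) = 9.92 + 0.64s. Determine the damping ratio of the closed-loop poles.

Forward path: (9.92 + 0.64s)·4.8/(s(s+6.5)). The closed-loop characteristic equation is s² + (6.5 + 4.8·0.64)s + 4.8·9.92 = 0.
That is s² + 9.572s + 47.62 = 0, so ω_n = 6.9 rad/s and ζ = 9.572/(2·6.9) = 0.6936.

ζ = 0.694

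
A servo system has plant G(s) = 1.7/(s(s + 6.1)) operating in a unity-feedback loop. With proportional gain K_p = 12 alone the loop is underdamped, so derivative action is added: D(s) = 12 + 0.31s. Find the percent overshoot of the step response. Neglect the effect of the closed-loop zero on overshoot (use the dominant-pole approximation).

Forward path: (12 + 0.31s)·1.7/(s(s+6.1)). The closed-loop characteristic equation is s² + (6.1 + 1.7·0.31)s + 1.7·12 = 0.
That is s² + 6.627s + 20.4 = 0, so ω_n = 4.517 rad/s and ζ = 6.627/(2·4.517) = 0.7336.
%OS = 100·exp(−πζ/√(1−ζ²)) = 3.37%.

3.37%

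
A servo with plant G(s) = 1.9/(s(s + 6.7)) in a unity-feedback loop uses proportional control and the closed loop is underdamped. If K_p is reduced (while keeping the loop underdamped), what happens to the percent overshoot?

ζ = 6.7/(2√(1.9K_p)) rises as K_p falls; higher damping means less overshoot.

decrease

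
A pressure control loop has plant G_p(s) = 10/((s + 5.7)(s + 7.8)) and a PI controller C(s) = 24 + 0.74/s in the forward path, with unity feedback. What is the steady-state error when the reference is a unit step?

0

The open loop C(s)G_p(s) has a pole at the origin (type 1), so the static position error constant is infinite and e_ss = 1/(1+∞) = 0.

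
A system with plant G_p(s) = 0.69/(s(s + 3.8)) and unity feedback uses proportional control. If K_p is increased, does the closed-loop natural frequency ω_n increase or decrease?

ω_n = √(0.69·K_p), which grows with K_p.

increase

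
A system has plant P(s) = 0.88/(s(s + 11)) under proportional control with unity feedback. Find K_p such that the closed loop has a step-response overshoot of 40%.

K_p = 438

From %OS = 100·exp(−πζ/√(1−ζ²)) = 40%, ζ = −ln(0.4)/√(π²+ln²(0.4)) = 0.28.
Characteristic equation s² + 11s + 0.88K_p = 0 gives ζ = 11/(2√(0.88K_p)).
Setting ζ = 0.28: √(0.88K_p) = 11/(2·0.28) = 19.64, so K_p = 385.8/0.88 = 438.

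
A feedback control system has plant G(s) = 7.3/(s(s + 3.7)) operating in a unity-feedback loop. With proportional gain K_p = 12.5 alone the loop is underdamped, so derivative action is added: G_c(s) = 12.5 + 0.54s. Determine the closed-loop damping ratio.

ζ = 0.4

Forward path: (12.5 + 0.54s)·7.3/(s(s+3.7)). The closed-loop characteristic equation is s² + (3.7 + 7.3·0.54)s + 7.3·12.5 = 0.
That is s² + 7.642s + 91.25 = 0, so ω_n = 9.552 rad/s and ζ = 7.642/(2·9.552) = 0.4.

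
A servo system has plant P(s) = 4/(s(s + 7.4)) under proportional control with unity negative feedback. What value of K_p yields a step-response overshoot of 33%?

From %OS = 100·exp(−πζ/√(1−ζ²)) = 33%, ζ = −ln(0.33)/√(π²+ln²(0.33)) = 0.3328.
Characteristic equation s² + 7.4s + 4K_p = 0 gives ζ = 7.4/(2√(4K_p)).
Setting ζ = 0.3328: √(4K_p) = 7.4/(2·0.3328) = 11.12, so K_p = 123.6/4 = 30.9.

K_p = 30.9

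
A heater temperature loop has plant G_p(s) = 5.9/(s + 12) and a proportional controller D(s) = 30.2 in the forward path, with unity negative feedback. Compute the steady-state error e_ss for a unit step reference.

0.0631

The loop is type 0. Static position error constant K_pos = D(0)·G_p(0) = 30.2·0.4917 = 14.85.
Steady-state error to a unit step: e_ss = 1/(1+K_pos) = 1/15.85 = 0.0631.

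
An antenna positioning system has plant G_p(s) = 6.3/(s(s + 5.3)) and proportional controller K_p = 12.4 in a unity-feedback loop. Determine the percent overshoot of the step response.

Closed-loop characteristic equation: s² + 5.3s + 78.12 = 0, so ω_n = 8.839 rad/s and ζ = 5.3/(2·8.839) = 0.2998.
%OS = 100·exp(−πζ/√(1−ζ²)) = 100·exp(−π·0.2998/√0.9101) = 37.3%.

37.3%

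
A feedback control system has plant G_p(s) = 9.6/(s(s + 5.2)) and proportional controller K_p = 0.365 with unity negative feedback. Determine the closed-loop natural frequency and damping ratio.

1 + K_p·G_p(s) = 0 gives s² + 5.2s + 3.504 = 0.
Matching s² + 2ζω_n s + ω_n²: ω_n = √3.504 = 1.872 rad/s and 2ζω_n = 5.2, so ζ = 5.2/(2·1.872) = 1.39.

ω_n = 1.87 rad/s, ζ = 1.39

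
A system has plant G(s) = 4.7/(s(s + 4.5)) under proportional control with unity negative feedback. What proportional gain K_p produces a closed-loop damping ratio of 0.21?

Closed-loop characteristic equation: s² + 4.5s + K_p·4.7 = 0.
So ω_n = √(4.7K_p) and 2ζω_n = 4.5, giving ζ = 4.5/(2√(4.7K_p)).
Setting ζ = 0.21: √(4.7K_p) = 4.5/(2·0.21) = 10.71, so K_p = 114.8/4.7 = 24.4.

K_p = 24.4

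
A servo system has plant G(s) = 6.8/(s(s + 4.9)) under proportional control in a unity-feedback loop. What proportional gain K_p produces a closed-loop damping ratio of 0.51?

Closed-loop characteristic equation: s² + 4.9s + K_p·6.8 = 0.
So ω_n = √(6.8K_p) and 2ζω_n = 4.9, giving ζ = 4.9/(2√(6.8K_p)).
Setting ζ = 0.51: √(6.8K_p) = 4.9/(2·0.51) = 4.804, so K_p = 23.08/6.8 = 3.39.

K_p = 3.39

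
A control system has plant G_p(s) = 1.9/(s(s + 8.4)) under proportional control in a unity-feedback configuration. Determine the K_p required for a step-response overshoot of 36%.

K_p = 97.1

From %OS = 100·exp(−πζ/√(1−ζ²)) = 36%, ζ = −ln(0.36)/√(π²+ln²(0.36)) = 0.3093.
Characteristic equation s² + 8.4s + 1.9K_p = 0 gives ζ = 8.4/(2√(1.9K_p)).
Setting ζ = 0.3093: √(1.9K_p) = 8.4/(2·0.3093) = 13.58, so K_p = 184.4/1.9 = 97.1.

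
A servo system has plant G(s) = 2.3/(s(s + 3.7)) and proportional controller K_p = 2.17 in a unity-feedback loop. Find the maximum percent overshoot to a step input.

0.965%

The closed-loop denominator s² + 3.7s + 4.991 gives ω_n = √4.991 = 2.234 and ζ = 3.7/(2ω_n) = 0.8281.
%OS = 100·exp(−πζ/√(1−ζ²)) = 100·exp(−π·0.8281/√0.3143) = 0.965%.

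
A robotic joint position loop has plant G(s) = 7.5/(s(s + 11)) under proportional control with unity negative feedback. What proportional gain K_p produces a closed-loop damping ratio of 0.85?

Closed-loop characteristic equation: s² + 11s + K_p·7.5 = 0.
So ω_n = √(7.5K_p) and 2ζω_n = 11, giving ζ = 11/(2√(7.5K_p)).
Setting ζ = 0.85: √(7.5K_p) = 11/(2·0.85) = 6.471, so K_p = 41.87/7.5 = 5.58.

K_p = 5.58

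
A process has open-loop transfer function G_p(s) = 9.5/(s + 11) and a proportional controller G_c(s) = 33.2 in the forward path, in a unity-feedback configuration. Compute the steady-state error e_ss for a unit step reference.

0.0337

The loop is type 0. Static position error constant K_pos = G_c(0)·G_p(0) = 33.2·0.8636 = 28.67.
Steady-state error to a unit step: e_ss = 1/(1+K_pos) = 1/29.67 = 0.0337.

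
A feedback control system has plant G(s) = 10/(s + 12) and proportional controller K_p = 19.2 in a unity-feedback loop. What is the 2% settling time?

T_s ≈ 0.0196 s

Closed-loop transfer function: T(s) = K_p·G(s)/(1 + K_p·G(s)) = 192/(s + 12 + 192) = 192/(s + 204).
Time constant τ = 1/204 = 0.004902 s, so the 2% settling time is about 4τ = 0.0196 s.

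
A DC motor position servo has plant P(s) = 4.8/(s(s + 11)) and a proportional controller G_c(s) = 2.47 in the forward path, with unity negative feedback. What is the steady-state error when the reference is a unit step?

0

The open loop G_c(s)P(s) has a pole at the origin (type 1), so the static position error constant is infinite and e_ss = 1/(1+∞) = 0.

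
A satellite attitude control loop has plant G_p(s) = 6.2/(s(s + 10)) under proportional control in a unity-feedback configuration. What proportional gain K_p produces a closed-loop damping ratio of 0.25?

K_p = 64.5

Closed-loop characteristic equation: s² + 10s + K_p·6.2 = 0.
So ω_n = √(6.2K_p) and 2ζω_n = 10, giving ζ = 10/(2√(6.2K_p)).
Setting ζ = 0.25: √(6.2K_p) = 10/(2·0.25) = 20, so K_p = 400/6.2 = 64.5.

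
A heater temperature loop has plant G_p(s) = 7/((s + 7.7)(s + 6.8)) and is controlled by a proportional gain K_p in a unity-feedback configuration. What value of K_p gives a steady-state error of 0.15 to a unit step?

The loop is type 0, so e_ss(step) = 1/(1 + K_pos) with K_pos = K_p·G_p(0).
G_p(0) = 0.1337. Require 1/(1 + K_p·0.1337) = 0.15, so 1 + 0.1337·K_p = 6.667.
K_p = (6.667 − 1)/0.1337 = 42.4.

K_p = 42.4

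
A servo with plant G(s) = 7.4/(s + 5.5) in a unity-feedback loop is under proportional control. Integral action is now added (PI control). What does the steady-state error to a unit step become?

Adding integral action puts a pole at s = 0 in the forward path, raising the system type to 1; a type-1 loop has zero steady-state error to a step.

0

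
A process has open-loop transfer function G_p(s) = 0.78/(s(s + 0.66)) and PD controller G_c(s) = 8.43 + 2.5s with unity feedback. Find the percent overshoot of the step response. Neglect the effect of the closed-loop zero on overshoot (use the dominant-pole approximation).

15.6%

Forward path: (8.43 + 2.5s)·0.78/(s(s+0.66)). The closed-loop characteristic equation is s² + (0.66 + 0.78·2.5)s + 0.78·8.43 = 0.
That is s² + 2.61s + 6.575 = 0, so ω_n = 2.564 rad/s and ζ = 2.61/(2·2.564) = 0.5089.
%OS = 100·exp(−πζ/√(1−ζ²)) = 15.6%.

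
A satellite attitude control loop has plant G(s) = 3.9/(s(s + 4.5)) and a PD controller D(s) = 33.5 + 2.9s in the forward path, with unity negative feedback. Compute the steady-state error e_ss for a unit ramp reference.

0.0344

The loop has one pole at the origin (type 1). Velocity error constant K_v = lim_{s→0} s·D(s)G(s) = 33.5·3.9/4.5 = 29.03.
Steady-state error to a unit ramp: e_ss = 1/K_v = 0.0344.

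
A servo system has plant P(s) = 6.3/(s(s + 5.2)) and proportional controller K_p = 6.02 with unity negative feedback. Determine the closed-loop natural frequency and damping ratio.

With unity feedback the closed-loop characteristic equation is s² + 5.2s + 6.02·6.3 = s² + 5.2s + 37.93 = 0.
So ω_n² = 37.93 ⇒ ω_n = 6.158 rad/s, and ζ = 5.2/(2ω_n) = 0.422.

ω_n = 6.16 rad/s, ζ = 0.422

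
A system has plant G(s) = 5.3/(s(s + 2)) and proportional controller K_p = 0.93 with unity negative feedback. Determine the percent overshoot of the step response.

20.5%

The closed-loop denominator s² + 2s + 4.929 gives ω_n = √4.929 = 2.22 and ζ = 2/(2ω_n) = 0.4504.
%OS = 100·exp(−πζ/√(1−ζ²)) = 100·exp(−π·0.4504/√0.7971) = 20.5%.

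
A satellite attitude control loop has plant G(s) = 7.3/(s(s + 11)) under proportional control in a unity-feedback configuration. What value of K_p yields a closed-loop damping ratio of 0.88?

Closed-loop characteristic equation: s² + 11s + K_p·7.3 = 0.
So ω_n = √(7.3K_p) and 2ζω_n = 11, giving ζ = 11/(2√(7.3K_p)).
Setting ζ = 0.88: √(7.3K_p) = 11/(2·0.88) = 6.25, so K_p = 39.06/7.3 = 5.35.

K_p = 5.35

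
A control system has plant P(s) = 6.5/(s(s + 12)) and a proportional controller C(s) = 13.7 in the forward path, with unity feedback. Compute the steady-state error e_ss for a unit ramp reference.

The loop has one pole at the origin (type 1). Velocity error constant K_v = lim_{s→0} s·C(s)P(s) = 13.7·6.5/12 = 7.421.
Steady-state error to a unit ramp: e_ss = 1/K_v = 0.135.

0.135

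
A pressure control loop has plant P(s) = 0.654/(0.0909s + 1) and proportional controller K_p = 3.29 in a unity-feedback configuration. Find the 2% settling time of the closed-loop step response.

Closed loop: T(s) = K_p·P/(1+K_p·P) = 2.152/(0.0909s + 1 + 2.152), with pole at s = −(1 + 2.152)/0.0909 = −34.67.
τ = 1/34.67 = 0.02884 s, so 2% settling time ≈ 4τ = 0.115 s.

T_s ≈ 0.115 s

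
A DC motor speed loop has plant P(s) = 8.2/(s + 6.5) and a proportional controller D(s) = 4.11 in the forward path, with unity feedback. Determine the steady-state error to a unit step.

The loop is type 0. Static position error constant K_pos = D(0)·P(0) = 4.11·1.262 = 5.185.
Steady-state error to a unit step: e_ss = 1/(1+K_pos) = 1/6.185 = 0.162.

0.162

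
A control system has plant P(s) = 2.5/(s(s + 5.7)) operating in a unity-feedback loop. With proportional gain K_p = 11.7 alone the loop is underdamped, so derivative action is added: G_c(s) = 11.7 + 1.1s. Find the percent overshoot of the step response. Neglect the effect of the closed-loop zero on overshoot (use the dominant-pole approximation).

Forward path: (11.7 + 1.1s)·2.5/(s(s+5.7)). The closed-loop characteristic equation is s² + (5.7 + 2.5·1.1)s + 2.5·11.7 = 0.
That is s² + 8.45s + 29.25 = 0, so ω_n = 5.408 rad/s and ζ = 8.45/(2·5.408) = 0.7812.
%OS = 100·exp(−πζ/√(1−ζ²)) = 1.96%.

1.96%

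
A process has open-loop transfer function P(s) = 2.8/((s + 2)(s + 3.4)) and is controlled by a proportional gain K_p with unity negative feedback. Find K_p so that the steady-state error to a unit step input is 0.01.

K_p = 240

The loop is type 0, so e_ss(step) = 1/(1 + K_pos) with K_pos = K_p·P(0).
P(0) = 0.4118. Require 1/(1 + K_p·0.4118) = 0.01, so 1 + 0.4118·K_p = 100.
K_p = (100 − 1)/0.4118 = 240.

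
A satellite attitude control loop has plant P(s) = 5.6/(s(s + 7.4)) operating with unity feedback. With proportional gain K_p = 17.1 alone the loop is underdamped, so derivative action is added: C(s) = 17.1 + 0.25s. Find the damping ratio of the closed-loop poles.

ζ = 0.45

Forward path: (17.1 + 0.25s)·5.6/(s(s+7.4)). The closed-loop characteristic equation is s² + (7.4 + 5.6·0.25)s + 5.6·17.1 = 0.
That is s² + 8.8s + 95.76 = 0, so ω_n = 9.786 rad/s and ζ = 8.8/(2·9.786) = 0.4496.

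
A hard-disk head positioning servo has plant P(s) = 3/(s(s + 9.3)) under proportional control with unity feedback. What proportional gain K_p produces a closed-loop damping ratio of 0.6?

K_p = 20

Closed-loop characteristic equation: s² + 9.3s + K_p·3 = 0.
So ω_n = √(3K_p) and 2ζω_n = 9.3, giving ζ = 9.3/(2√(3K_p)).
Setting ζ = 0.6: √(3K_p) = 9.3/(2·0.6) = 7.75, so K_p = 60.06/3 = 20.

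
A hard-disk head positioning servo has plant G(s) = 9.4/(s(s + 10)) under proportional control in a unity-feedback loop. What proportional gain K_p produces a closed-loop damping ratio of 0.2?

K_p = 66.5

Closed-loop characteristic equation: s² + 10s + K_p·9.4 = 0.
So ω_n = √(9.4K_p) and 2ζω_n = 10, giving ζ = 10/(2√(9.4K_p)).
Setting ζ = 0.2: √(9.4K_p) = 10/(2·0.2) = 25, so K_p = 625/9.4 = 66.5.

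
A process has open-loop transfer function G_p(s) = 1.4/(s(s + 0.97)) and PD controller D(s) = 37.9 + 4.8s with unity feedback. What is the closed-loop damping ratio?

Forward path: (37.9 + 4.8s)·1.4/(s(s+0.97)). The closed-loop characteristic equation is s² + (0.97 + 1.4·4.8)s + 1.4·37.9 = 0.
That is s² + 7.69s + 53.06 = 0, so ω_n = 7.284 rad/s and ζ = 7.69/(2·7.284) = 0.5279.

ζ = 0.528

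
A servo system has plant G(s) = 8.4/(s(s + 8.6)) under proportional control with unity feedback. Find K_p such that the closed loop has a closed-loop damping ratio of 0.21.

K_p = 49.9

Closed-loop characteristic equation: s² + 8.6s + K_p·8.4 = 0.
So ω_n = √(8.4K_p) and 2ζω_n = 8.6, giving ζ = 8.6/(2√(8.4K_p)).
Setting ζ = 0.21: √(8.4K_p) = 8.6/(2·0.21) = 20.48, so K_p = 419.3/8.4 = 49.9.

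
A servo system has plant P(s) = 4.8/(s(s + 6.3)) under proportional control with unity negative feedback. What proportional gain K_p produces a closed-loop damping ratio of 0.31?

Closed-loop characteristic equation: s² + 6.3s + K_p·4.8 = 0.
So ω_n = √(4.8K_p) and 2ζω_n = 6.3, giving ζ = 6.3/(2√(4.8K_p)).
Setting ζ = 0.31: √(4.8K_p) = 6.3/(2·0.31) = 10.16, so K_p = 103.3/4.8 = 21.5.

K_p = 21.5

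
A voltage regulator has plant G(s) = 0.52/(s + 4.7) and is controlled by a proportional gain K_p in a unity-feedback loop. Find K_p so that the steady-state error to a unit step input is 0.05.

Steady-state error for a unit step on this type-0 loop is 1/(1 + K_p·G(0)).
G(0) = 0.1106. Require 1/(1 + K_p·0.1106) = 0.05, so 1 + 0.1106·K_p = 20.
K_p = (20 − 1)/0.1106 = 172.

K_p = 172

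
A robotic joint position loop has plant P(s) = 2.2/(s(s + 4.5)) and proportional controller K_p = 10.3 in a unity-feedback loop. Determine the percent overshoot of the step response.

18.5%

The closed-loop denominator s² + 4.5s + 22.66 gives ω_n = √22.66 = 4.76 and ζ = 4.5/(2ω_n) = 0.4727.
%OS = 100·exp(−πζ/√(1−ζ²)) = 100·exp(−π·0.4727/√0.7766) = 18.5%.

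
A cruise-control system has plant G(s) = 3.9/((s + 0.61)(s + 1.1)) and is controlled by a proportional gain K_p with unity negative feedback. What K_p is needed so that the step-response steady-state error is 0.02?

K_p = 8.43

Steady-state error for a unit step on this type-0 loop is 1/(1 + K_p·G(0)).
G(0) = 5.812. Require 1/(1 + K_p·5.812) = 0.02, so 1 + 5.812·K_p = 50.
K_p = (50 − 1)/5.812 = 8.43.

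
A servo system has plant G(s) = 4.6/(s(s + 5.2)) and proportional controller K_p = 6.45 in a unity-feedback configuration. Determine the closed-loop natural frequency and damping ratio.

ω_n = 5.45 rad/s, ζ = 0.477

1 + K_p·G(s) = 0 gives s² + 5.2s + 29.67 = 0.
So ω_n² = 29.67 ⇒ ω_n = 5.447 rad/s, and ζ = 5.2/(2ω_n) = 0.477.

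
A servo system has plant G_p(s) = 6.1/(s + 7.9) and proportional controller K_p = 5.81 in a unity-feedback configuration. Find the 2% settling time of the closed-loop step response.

T_s ≈ 0.0923 s

Closed-loop transfer function: T(s) = K_p·G_p(s)/(1 + K_p·G_p(s)) = 35.44/(s + 7.9 + 35.44) = 35.44/(s + 43.34).
Time constant τ = 1/43.34 = 0.02307 s, so the 2% settling time is about 4τ = 0.0923 s.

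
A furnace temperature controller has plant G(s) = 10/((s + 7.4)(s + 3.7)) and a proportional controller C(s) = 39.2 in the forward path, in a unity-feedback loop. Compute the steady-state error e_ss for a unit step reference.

0.0653

The loop is type 0. Static position error constant K_pos = C(0)·G(0) = 39.2·0.3652 = 14.32.
Steady-state error to a unit step: e_ss = 1/(1+K_pos) = 1/15.32 = 0.0653.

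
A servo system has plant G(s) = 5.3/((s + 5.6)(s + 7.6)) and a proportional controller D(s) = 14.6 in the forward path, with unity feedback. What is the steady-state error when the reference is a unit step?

The loop is type 0. Static position error constant K_pos = D(0)·G(0) = 14.6·0.1245 = 1.818.
Steady-state error to a unit step: e_ss = 1/(1+K_pos) = 1/2.818 = 0.355.

0.355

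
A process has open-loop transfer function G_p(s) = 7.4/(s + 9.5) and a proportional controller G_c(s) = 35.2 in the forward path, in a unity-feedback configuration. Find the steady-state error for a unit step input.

The loop is type 0. Static position error constant K_pos = G_c(0)·G_p(0) = 35.2·0.7789 = 27.42.
Steady-state error to a unit step: e_ss = 1/(1+K_pos) = 1/28.42 = 0.0352.

0.0352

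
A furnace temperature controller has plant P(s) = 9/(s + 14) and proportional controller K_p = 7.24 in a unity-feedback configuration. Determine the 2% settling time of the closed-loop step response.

Closed-loop transfer function: T(s) = K_p·P(s)/(1 + K_p·P(s)) = 65.16/(s + 14 + 65.16) = 65.16/(s + 79.16).
Time constant τ = 1/79.16 = 0.01263 s, so the 2% settling time is about 4τ = 0.0505 s.

T_s ≈ 0.0505 s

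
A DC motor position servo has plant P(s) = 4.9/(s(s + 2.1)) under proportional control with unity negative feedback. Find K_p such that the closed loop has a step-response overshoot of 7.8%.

K_p = 0.566

From %OS = 100·exp(−πζ/√(1−ζ²)) = 7.8%, ζ = −ln(0.078)/√(π²+ln²(0.078)) = 0.6304.
Characteristic equation s² + 2.1s + 4.9K_p = 0 gives ζ = 2.1/(2√(4.9K_p)).
Setting ζ = 0.6304: √(4.9K_p) = 2.1/(2·0.6304) = 1.666, so K_p = 2.775/4.9 = 0.566.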